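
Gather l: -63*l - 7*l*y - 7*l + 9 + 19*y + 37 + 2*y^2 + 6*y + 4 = l*(-7*y - 70) + 2*y^2 + 25*y + 50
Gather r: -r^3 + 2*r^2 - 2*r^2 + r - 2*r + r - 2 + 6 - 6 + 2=-r^3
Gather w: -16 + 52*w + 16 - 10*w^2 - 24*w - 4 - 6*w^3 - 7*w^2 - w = -6*w^3 - 17*w^2 + 27*w - 4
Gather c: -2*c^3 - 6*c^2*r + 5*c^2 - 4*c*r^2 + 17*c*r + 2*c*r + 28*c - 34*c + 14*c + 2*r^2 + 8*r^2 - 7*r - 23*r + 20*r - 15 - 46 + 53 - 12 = -2*c^3 + c^2*(5 - 6*r) + c*(-4*r^2 + 19*r + 8) + 10*r^2 - 10*r - 20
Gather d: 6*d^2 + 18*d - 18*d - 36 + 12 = 6*d^2 - 24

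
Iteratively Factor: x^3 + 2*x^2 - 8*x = (x + 4)*(x^2 - 2*x) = x*(x + 4)*(x - 2)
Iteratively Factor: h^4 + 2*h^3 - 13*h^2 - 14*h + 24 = (h - 1)*(h^3 + 3*h^2 - 10*h - 24) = (h - 1)*(h + 2)*(h^2 + h - 12) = (h - 1)*(h + 2)*(h + 4)*(h - 3)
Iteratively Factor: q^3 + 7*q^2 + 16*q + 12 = (q + 2)*(q^2 + 5*q + 6) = (q + 2)*(q + 3)*(q + 2)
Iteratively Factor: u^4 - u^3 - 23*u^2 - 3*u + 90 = (u + 3)*(u^3 - 4*u^2 - 11*u + 30) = (u - 2)*(u + 3)*(u^2 - 2*u - 15) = (u - 5)*(u - 2)*(u + 3)*(u + 3)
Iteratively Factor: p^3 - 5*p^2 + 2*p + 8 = (p - 4)*(p^2 - p - 2) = (p - 4)*(p + 1)*(p - 2)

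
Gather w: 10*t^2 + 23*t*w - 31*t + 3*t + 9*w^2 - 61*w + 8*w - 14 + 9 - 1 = 10*t^2 - 28*t + 9*w^2 + w*(23*t - 53) - 6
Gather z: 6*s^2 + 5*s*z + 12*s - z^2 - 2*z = 6*s^2 + 12*s - z^2 + z*(5*s - 2)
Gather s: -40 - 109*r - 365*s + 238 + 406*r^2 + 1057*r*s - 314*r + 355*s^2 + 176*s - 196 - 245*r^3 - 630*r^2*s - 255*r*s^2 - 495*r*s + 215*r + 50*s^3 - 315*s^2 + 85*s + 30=-245*r^3 + 406*r^2 - 208*r + 50*s^3 + s^2*(40 - 255*r) + s*(-630*r^2 + 562*r - 104) + 32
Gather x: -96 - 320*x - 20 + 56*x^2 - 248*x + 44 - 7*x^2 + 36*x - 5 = 49*x^2 - 532*x - 77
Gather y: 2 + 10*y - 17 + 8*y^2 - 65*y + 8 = 8*y^2 - 55*y - 7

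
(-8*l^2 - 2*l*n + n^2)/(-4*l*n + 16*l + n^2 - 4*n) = (2*l + n)/(n - 4)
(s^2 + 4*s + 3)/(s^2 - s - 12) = (s + 1)/(s - 4)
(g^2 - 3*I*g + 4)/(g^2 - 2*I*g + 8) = (g + I)/(g + 2*I)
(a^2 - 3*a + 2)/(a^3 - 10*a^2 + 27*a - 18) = (a - 2)/(a^2 - 9*a + 18)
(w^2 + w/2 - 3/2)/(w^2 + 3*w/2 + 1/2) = (2*w^2 + w - 3)/(2*w^2 + 3*w + 1)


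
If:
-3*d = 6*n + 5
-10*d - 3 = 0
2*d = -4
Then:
No Solution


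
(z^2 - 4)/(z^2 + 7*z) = (z^2 - 4)/(z*(z + 7))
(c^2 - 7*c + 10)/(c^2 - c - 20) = (c - 2)/(c + 4)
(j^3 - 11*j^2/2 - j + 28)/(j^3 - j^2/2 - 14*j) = (2*j^2 - 3*j - 14)/(j*(2*j + 7))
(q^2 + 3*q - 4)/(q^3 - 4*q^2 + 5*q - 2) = (q + 4)/(q^2 - 3*q + 2)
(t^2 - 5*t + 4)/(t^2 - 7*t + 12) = (t - 1)/(t - 3)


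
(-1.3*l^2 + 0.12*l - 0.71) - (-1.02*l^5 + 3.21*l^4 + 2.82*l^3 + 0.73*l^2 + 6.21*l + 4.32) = 1.02*l^5 - 3.21*l^4 - 2.82*l^3 - 2.03*l^2 - 6.09*l - 5.03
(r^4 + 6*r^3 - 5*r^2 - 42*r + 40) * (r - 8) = r^5 - 2*r^4 - 53*r^3 - 2*r^2 + 376*r - 320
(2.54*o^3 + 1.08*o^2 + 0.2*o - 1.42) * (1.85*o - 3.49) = 4.699*o^4 - 6.8666*o^3 - 3.3992*o^2 - 3.325*o + 4.9558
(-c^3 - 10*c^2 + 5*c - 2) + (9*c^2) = -c^3 - c^2 + 5*c - 2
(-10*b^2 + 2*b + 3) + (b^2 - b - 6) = -9*b^2 + b - 3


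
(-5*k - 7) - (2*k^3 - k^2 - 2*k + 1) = -2*k^3 + k^2 - 3*k - 8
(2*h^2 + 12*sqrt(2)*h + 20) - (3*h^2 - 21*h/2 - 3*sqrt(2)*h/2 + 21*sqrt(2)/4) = -h^2 + 21*h/2 + 27*sqrt(2)*h/2 - 21*sqrt(2)/4 + 20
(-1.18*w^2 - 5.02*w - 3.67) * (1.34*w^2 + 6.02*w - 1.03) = -1.5812*w^4 - 13.8304*w^3 - 33.9228*w^2 - 16.9228*w + 3.7801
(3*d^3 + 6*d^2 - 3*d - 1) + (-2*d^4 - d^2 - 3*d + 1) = -2*d^4 + 3*d^3 + 5*d^2 - 6*d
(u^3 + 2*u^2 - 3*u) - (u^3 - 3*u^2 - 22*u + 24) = 5*u^2 + 19*u - 24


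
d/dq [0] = 0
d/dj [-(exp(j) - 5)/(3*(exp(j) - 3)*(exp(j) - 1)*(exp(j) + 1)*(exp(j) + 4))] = (3*exp(4*j) - 18*exp(3*j) - 28*exp(2*j) + 130*exp(j) - 7)*exp(j)/(3*(exp(8*j) + 2*exp(7*j) - 25*exp(6*j) - 28*exp(5*j) + 191*exp(4*j) + 50*exp(3*j) - 311*exp(2*j) - 24*exp(j) + 144))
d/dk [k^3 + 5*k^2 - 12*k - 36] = 3*k^2 + 10*k - 12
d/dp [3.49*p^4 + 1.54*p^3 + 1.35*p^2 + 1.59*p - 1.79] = 13.96*p^3 + 4.62*p^2 + 2.7*p + 1.59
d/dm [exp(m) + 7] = exp(m)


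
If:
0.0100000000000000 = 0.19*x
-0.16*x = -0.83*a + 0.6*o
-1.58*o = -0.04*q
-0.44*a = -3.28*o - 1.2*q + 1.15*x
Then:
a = 0.01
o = 0.00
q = 0.05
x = 0.05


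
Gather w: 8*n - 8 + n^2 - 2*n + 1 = n^2 + 6*n - 7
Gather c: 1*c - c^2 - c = -c^2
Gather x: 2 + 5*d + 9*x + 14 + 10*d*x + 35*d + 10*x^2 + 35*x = 40*d + 10*x^2 + x*(10*d + 44) + 16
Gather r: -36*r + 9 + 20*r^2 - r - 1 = 20*r^2 - 37*r + 8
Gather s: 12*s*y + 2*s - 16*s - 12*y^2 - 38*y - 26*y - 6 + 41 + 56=s*(12*y - 14) - 12*y^2 - 64*y + 91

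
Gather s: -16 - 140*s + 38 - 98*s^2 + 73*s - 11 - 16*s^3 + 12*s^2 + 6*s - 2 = -16*s^3 - 86*s^2 - 61*s + 9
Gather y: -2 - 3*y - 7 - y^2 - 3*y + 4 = -y^2 - 6*y - 5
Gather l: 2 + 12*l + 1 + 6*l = 18*l + 3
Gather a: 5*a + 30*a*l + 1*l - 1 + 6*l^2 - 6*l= a*(30*l + 5) + 6*l^2 - 5*l - 1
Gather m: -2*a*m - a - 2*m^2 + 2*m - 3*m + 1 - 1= -a - 2*m^2 + m*(-2*a - 1)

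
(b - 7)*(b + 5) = b^2 - 2*b - 35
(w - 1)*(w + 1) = w^2 - 1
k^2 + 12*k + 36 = (k + 6)^2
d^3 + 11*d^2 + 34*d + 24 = (d + 1)*(d + 4)*(d + 6)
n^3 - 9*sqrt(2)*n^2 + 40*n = n*(n - 5*sqrt(2))*(n - 4*sqrt(2))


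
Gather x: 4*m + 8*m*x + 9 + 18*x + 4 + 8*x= 4*m + x*(8*m + 26) + 13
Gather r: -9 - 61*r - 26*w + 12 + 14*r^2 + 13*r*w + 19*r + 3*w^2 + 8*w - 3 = 14*r^2 + r*(13*w - 42) + 3*w^2 - 18*w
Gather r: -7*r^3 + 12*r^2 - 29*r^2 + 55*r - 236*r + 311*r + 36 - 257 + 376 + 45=-7*r^3 - 17*r^2 + 130*r + 200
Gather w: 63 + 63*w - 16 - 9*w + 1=54*w + 48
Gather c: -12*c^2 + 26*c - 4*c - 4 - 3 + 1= -12*c^2 + 22*c - 6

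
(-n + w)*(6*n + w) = -6*n^2 + 5*n*w + w^2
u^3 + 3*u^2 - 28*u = u*(u - 4)*(u + 7)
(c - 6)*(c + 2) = c^2 - 4*c - 12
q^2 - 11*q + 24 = (q - 8)*(q - 3)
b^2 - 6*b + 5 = (b - 5)*(b - 1)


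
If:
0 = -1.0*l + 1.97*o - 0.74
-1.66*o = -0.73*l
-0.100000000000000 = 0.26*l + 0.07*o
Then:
No Solution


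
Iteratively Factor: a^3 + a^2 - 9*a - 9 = (a - 3)*(a^2 + 4*a + 3) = (a - 3)*(a + 3)*(a + 1)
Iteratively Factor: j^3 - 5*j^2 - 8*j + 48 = (j - 4)*(j^2 - j - 12) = (j - 4)^2*(j + 3)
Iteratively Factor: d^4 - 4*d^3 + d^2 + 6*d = (d - 3)*(d^3 - d^2 - 2*d) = d*(d - 3)*(d^2 - d - 2) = d*(d - 3)*(d + 1)*(d - 2)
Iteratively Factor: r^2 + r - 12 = (r + 4)*(r - 3)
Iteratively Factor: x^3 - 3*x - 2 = (x - 2)*(x^2 + 2*x + 1) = (x - 2)*(x + 1)*(x + 1)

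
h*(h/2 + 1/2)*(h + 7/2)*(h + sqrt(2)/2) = h^4/2 + sqrt(2)*h^3/4 + 9*h^3/4 + 9*sqrt(2)*h^2/8 + 7*h^2/4 + 7*sqrt(2)*h/8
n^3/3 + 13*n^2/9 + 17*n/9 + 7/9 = (n/3 + 1/3)*(n + 1)*(n + 7/3)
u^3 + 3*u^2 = u^2*(u + 3)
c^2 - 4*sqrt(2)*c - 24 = (c - 6*sqrt(2))*(c + 2*sqrt(2))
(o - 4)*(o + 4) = o^2 - 16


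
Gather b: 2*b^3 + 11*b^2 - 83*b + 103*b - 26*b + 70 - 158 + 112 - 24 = 2*b^3 + 11*b^2 - 6*b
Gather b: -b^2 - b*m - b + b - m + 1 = -b^2 - b*m - m + 1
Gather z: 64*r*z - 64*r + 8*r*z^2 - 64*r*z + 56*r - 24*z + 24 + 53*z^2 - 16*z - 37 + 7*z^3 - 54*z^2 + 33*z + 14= -8*r + 7*z^3 + z^2*(8*r - 1) - 7*z + 1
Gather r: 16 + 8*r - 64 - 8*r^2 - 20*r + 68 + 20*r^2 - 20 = 12*r^2 - 12*r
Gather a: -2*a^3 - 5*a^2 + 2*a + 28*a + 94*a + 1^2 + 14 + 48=-2*a^3 - 5*a^2 + 124*a + 63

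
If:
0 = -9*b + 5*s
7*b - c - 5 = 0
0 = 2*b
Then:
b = 0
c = -5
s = 0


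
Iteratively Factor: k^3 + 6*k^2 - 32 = (k - 2)*(k^2 + 8*k + 16) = (k - 2)*(k + 4)*(k + 4)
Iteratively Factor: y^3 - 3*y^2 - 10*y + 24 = (y - 4)*(y^2 + y - 6) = (y - 4)*(y - 2)*(y + 3)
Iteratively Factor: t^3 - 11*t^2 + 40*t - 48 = (t - 4)*(t^2 - 7*t + 12) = (t - 4)*(t - 3)*(t - 4)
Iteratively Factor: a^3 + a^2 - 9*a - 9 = (a - 3)*(a^2 + 4*a + 3) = (a - 3)*(a + 3)*(a + 1)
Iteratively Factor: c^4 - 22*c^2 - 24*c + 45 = (c - 5)*(c^3 + 5*c^2 + 3*c - 9) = (c - 5)*(c + 3)*(c^2 + 2*c - 3) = (c - 5)*(c - 1)*(c + 3)*(c + 3)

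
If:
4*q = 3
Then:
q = 3/4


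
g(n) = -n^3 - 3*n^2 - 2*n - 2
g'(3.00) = -47.00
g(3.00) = -62.00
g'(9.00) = -299.00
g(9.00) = -992.00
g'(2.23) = -30.30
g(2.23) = -32.47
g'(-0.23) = -0.78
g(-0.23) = -1.69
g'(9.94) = -358.05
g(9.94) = -1300.40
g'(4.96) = -105.56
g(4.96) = -207.75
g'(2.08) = -27.46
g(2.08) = -28.14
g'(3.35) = -55.77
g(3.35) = -79.96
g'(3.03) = -47.72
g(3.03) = -63.42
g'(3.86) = -69.86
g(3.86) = -111.93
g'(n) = -3*n^2 - 6*n - 2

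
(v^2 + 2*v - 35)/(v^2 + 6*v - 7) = (v - 5)/(v - 1)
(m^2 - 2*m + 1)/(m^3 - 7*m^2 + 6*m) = (m - 1)/(m*(m - 6))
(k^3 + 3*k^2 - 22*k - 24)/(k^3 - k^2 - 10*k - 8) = (k + 6)/(k + 2)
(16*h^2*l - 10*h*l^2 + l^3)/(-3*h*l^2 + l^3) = (-16*h^2 + 10*h*l - l^2)/(l*(3*h - l))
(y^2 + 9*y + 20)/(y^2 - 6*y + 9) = (y^2 + 9*y + 20)/(y^2 - 6*y + 9)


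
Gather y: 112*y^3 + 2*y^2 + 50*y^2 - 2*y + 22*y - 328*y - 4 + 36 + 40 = 112*y^3 + 52*y^2 - 308*y + 72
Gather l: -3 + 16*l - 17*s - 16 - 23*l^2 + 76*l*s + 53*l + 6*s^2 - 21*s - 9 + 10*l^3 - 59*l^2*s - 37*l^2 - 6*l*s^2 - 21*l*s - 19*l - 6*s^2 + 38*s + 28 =10*l^3 + l^2*(-59*s - 60) + l*(-6*s^2 + 55*s + 50)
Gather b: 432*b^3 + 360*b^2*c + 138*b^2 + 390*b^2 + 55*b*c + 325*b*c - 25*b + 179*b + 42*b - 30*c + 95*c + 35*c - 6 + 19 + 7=432*b^3 + b^2*(360*c + 528) + b*(380*c + 196) + 100*c + 20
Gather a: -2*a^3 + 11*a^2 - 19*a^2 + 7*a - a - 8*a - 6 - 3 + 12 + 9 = -2*a^3 - 8*a^2 - 2*a + 12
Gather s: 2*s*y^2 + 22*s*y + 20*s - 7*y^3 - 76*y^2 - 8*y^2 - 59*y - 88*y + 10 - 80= s*(2*y^2 + 22*y + 20) - 7*y^3 - 84*y^2 - 147*y - 70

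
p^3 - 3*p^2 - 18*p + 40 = (p - 5)*(p - 2)*(p + 4)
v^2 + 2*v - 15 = (v - 3)*(v + 5)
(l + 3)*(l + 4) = l^2 + 7*l + 12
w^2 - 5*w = w*(w - 5)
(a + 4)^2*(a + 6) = a^3 + 14*a^2 + 64*a + 96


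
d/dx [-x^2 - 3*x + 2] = -2*x - 3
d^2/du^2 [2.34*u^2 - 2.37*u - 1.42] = 4.68000000000000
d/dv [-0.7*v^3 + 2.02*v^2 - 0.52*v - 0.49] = -2.1*v^2 + 4.04*v - 0.52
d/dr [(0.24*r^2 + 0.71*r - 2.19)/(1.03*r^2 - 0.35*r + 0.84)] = (-0.8153*r^2 + 4.9146*r - 0.1701)/(1.0609*r^4 - 0.721*r^3 + 1.8529*r^2 - 0.588*r + 0.7056)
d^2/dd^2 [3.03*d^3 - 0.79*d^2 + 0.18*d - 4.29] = 18.18*d - 1.58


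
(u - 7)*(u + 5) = u^2 - 2*u - 35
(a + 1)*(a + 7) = a^2 + 8*a + 7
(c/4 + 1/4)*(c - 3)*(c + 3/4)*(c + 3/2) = c^4/4 + c^3/16 - 51*c^2/32 - 9*c/4 - 27/32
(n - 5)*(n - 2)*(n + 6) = n^3 - n^2 - 32*n + 60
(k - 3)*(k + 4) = k^2 + k - 12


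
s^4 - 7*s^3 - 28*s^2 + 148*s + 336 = (s - 7)*(s - 6)*(s + 2)*(s + 4)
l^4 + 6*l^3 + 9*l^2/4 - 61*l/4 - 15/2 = (l - 3/2)*(l + 1/2)*(l + 2)*(l + 5)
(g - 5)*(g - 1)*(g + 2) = g^3 - 4*g^2 - 7*g + 10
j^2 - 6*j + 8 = (j - 4)*(j - 2)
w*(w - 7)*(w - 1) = w^3 - 8*w^2 + 7*w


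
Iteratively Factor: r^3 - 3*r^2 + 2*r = (r - 1)*(r^2 - 2*r) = (r - 2)*(r - 1)*(r)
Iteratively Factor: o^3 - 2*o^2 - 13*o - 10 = (o - 5)*(o^2 + 3*o + 2) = (o - 5)*(o + 2)*(o + 1)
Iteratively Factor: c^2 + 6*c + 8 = (c + 4)*(c + 2)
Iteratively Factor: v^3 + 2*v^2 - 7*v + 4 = (v - 1)*(v^2 + 3*v - 4) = (v - 1)*(v + 4)*(v - 1)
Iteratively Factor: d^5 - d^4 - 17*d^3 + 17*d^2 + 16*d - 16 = (d + 4)*(d^4 - 5*d^3 + 3*d^2 + 5*d - 4) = (d + 1)*(d + 4)*(d^3 - 6*d^2 + 9*d - 4) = (d - 1)*(d + 1)*(d + 4)*(d^2 - 5*d + 4) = (d - 4)*(d - 1)*(d + 1)*(d + 4)*(d - 1)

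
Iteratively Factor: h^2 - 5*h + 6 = (h - 3)*(h - 2)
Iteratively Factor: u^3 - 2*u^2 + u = (u - 1)*(u^2 - u) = (u - 1)^2*(u)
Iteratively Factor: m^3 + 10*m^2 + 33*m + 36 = (m + 3)*(m^2 + 7*m + 12) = (m + 3)^2*(m + 4)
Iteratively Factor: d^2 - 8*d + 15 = (d - 3)*(d - 5)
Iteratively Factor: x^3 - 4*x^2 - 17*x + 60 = (x - 5)*(x^2 + x - 12) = (x - 5)*(x + 4)*(x - 3)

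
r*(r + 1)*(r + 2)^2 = r^4 + 5*r^3 + 8*r^2 + 4*r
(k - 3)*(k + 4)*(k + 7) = k^3 + 8*k^2 - 5*k - 84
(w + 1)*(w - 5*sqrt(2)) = w^2 - 5*sqrt(2)*w + w - 5*sqrt(2)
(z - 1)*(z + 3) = z^2 + 2*z - 3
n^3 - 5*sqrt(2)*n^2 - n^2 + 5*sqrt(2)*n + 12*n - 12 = (n - 1)*(n - 3*sqrt(2))*(n - 2*sqrt(2))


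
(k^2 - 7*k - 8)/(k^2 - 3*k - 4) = (k - 8)/(k - 4)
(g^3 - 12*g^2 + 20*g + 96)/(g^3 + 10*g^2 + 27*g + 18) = (g^3 - 12*g^2 + 20*g + 96)/(g^3 + 10*g^2 + 27*g + 18)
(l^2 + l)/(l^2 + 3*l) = (l + 1)/(l + 3)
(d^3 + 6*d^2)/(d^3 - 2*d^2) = (d + 6)/(d - 2)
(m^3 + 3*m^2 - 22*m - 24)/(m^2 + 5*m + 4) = (m^2 + 2*m - 24)/(m + 4)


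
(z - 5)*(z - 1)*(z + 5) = z^3 - z^2 - 25*z + 25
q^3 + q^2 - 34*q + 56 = (q - 4)*(q - 2)*(q + 7)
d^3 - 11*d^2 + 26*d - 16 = (d - 8)*(d - 2)*(d - 1)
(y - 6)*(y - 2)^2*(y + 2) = y^4 - 8*y^3 + 8*y^2 + 32*y - 48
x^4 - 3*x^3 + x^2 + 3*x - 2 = (x - 2)*(x - 1)^2*(x + 1)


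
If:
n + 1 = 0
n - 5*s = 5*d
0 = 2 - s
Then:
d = -11/5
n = -1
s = 2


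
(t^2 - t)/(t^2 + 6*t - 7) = t/(t + 7)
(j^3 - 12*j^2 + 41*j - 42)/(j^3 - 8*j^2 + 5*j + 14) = (j - 3)/(j + 1)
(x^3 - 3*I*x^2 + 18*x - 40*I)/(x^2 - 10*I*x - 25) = (x^2 + 2*I*x + 8)/(x - 5*I)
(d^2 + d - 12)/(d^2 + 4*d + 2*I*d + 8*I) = (d - 3)/(d + 2*I)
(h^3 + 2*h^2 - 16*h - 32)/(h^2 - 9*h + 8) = (h^3 + 2*h^2 - 16*h - 32)/(h^2 - 9*h + 8)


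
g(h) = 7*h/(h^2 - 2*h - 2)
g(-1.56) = -3.07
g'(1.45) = -3.67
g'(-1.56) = -2.46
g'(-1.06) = -14.14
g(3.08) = 16.25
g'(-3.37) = -0.36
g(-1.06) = -5.97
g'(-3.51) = -0.33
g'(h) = 7*h*(2 - 2*h)/(h^2 - 2*h - 2)^2 + 7/(h^2 - 2*h - 2) = 7*(-h^2 - 2)/(h^4 - 4*h^3 + 8*h + 4)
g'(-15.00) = -0.02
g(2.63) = -53.66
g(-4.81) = -1.09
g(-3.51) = -1.42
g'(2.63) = -530.24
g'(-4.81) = -0.19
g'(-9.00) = -0.06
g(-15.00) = -0.42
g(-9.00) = -0.65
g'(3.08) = -45.70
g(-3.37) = -1.47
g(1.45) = -3.63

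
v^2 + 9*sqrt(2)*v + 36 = (v + 3*sqrt(2))*(v + 6*sqrt(2))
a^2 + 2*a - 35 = (a - 5)*(a + 7)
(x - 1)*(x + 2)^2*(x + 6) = x^4 + 9*x^3 + 18*x^2 - 4*x - 24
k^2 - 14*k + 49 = (k - 7)^2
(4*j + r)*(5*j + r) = 20*j^2 + 9*j*r + r^2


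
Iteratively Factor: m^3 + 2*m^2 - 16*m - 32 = (m + 2)*(m^2 - 16) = (m + 2)*(m + 4)*(m - 4)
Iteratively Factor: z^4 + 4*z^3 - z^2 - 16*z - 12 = (z + 1)*(z^3 + 3*z^2 - 4*z - 12) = (z + 1)*(z + 3)*(z^2 - 4) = (z - 2)*(z + 1)*(z + 3)*(z + 2)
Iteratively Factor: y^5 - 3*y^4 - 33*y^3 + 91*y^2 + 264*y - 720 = (y + 4)*(y^4 - 7*y^3 - 5*y^2 + 111*y - 180) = (y - 5)*(y + 4)*(y^3 - 2*y^2 - 15*y + 36) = (y - 5)*(y - 3)*(y + 4)*(y^2 + y - 12) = (y - 5)*(y - 3)^2*(y + 4)*(y + 4)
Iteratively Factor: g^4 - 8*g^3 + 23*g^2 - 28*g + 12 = (g - 1)*(g^3 - 7*g^2 + 16*g - 12) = (g - 2)*(g - 1)*(g^2 - 5*g + 6) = (g - 3)*(g - 2)*(g - 1)*(g - 2)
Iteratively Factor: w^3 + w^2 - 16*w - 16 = (w - 4)*(w^2 + 5*w + 4) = (w - 4)*(w + 4)*(w + 1)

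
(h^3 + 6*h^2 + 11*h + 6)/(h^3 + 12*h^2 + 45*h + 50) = (h^2 + 4*h + 3)/(h^2 + 10*h + 25)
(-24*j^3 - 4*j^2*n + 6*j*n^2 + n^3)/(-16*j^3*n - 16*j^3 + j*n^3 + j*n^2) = (24*j^3 + 4*j^2*n - 6*j*n^2 - n^3)/(j*(16*j^2*n + 16*j^2 - n^3 - n^2))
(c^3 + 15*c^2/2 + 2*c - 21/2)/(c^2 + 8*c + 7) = (2*c^2 + c - 3)/(2*(c + 1))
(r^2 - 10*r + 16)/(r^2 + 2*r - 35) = (r^2 - 10*r + 16)/(r^2 + 2*r - 35)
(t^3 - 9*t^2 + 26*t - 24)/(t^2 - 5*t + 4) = (t^2 - 5*t + 6)/(t - 1)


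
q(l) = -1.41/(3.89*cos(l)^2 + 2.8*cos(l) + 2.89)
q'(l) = -1.41*(7.78*sin(l)*cos(l) + 2.8*sin(l))/(3.89*cos(l)^2 + 2.8*cos(l) + 2.89)^2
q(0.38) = -0.16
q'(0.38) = -0.07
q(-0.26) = -0.15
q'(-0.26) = 0.04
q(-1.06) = -0.27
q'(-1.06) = 0.30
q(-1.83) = -0.58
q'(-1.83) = 0.19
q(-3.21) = -0.36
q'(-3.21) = 0.03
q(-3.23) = -0.36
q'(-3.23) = 0.04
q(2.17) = -0.55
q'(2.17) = 0.28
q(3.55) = -0.39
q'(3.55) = -0.19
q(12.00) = -0.18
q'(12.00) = 0.11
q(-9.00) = -0.40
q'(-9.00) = -0.20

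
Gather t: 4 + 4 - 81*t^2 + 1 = 9 - 81*t^2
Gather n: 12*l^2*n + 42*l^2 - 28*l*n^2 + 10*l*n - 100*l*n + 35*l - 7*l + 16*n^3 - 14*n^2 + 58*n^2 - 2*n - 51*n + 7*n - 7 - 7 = 42*l^2 + 28*l + 16*n^3 + n^2*(44 - 28*l) + n*(12*l^2 - 90*l - 46) - 14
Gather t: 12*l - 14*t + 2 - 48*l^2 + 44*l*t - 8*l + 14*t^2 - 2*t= -48*l^2 + 4*l + 14*t^2 + t*(44*l - 16) + 2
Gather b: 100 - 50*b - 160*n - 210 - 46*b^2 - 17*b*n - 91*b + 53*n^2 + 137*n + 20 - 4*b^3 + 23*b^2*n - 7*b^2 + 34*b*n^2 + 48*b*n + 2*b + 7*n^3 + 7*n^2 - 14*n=-4*b^3 + b^2*(23*n - 53) + b*(34*n^2 + 31*n - 139) + 7*n^3 + 60*n^2 - 37*n - 90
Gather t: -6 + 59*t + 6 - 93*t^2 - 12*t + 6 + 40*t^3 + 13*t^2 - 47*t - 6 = 40*t^3 - 80*t^2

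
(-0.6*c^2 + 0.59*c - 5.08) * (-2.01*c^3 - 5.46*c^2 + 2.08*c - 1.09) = 1.206*c^5 + 2.0901*c^4 + 5.7414*c^3 + 29.618*c^2 - 11.2095*c + 5.5372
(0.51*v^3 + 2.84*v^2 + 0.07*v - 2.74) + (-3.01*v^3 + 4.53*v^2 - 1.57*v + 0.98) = -2.5*v^3 + 7.37*v^2 - 1.5*v - 1.76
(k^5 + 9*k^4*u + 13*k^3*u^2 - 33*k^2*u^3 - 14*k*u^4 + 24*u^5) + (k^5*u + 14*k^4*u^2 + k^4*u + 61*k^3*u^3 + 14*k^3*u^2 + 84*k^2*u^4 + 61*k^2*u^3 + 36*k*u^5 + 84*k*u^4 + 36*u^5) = k^5*u + k^5 + 14*k^4*u^2 + 10*k^4*u + 61*k^3*u^3 + 27*k^3*u^2 + 84*k^2*u^4 + 28*k^2*u^3 + 36*k*u^5 + 70*k*u^4 + 60*u^5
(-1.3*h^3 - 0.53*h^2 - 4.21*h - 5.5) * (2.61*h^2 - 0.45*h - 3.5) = -3.393*h^5 - 0.7983*h^4 - 6.1996*h^3 - 10.6055*h^2 + 17.21*h + 19.25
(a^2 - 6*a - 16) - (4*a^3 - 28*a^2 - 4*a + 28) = -4*a^3 + 29*a^2 - 2*a - 44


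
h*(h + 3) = h^2 + 3*h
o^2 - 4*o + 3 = (o - 3)*(o - 1)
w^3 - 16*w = w*(w - 4)*(w + 4)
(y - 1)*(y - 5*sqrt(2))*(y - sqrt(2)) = y^3 - 6*sqrt(2)*y^2 - y^2 + 6*sqrt(2)*y + 10*y - 10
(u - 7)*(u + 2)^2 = u^3 - 3*u^2 - 24*u - 28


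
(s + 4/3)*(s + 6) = s^2 + 22*s/3 + 8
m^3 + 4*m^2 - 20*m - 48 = (m - 4)*(m + 2)*(m + 6)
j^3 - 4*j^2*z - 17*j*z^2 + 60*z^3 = (j - 5*z)*(j - 3*z)*(j + 4*z)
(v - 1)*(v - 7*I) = v^2 - v - 7*I*v + 7*I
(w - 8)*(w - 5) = w^2 - 13*w + 40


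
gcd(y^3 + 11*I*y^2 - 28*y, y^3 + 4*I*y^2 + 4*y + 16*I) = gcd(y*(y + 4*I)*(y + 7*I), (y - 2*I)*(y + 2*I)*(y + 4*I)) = y + 4*I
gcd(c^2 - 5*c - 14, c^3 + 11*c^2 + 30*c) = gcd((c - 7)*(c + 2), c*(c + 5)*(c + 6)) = 1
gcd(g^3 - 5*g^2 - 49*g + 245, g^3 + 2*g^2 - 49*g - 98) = g^2 - 49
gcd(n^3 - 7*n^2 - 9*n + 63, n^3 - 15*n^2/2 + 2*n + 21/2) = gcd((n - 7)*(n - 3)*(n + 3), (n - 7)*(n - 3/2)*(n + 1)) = n - 7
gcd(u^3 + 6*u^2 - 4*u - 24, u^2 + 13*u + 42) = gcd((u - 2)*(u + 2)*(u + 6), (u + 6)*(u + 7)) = u + 6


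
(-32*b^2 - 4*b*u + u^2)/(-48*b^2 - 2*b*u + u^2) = (4*b + u)/(6*b + u)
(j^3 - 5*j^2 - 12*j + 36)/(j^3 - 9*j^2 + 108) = (j - 2)/(j - 6)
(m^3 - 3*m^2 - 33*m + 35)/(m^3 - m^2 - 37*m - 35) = (m - 1)/(m + 1)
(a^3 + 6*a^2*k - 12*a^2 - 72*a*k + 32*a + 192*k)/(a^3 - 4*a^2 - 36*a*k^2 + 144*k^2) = (a - 8)/(a - 6*k)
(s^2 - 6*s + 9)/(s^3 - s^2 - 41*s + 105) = (s - 3)/(s^2 + 2*s - 35)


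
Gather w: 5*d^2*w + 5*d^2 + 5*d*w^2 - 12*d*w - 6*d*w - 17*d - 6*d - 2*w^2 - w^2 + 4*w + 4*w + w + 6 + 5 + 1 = 5*d^2 - 23*d + w^2*(5*d - 3) + w*(5*d^2 - 18*d + 9) + 12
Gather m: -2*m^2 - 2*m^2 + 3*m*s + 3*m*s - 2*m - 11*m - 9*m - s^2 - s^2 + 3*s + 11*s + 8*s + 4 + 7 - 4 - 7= -4*m^2 + m*(6*s - 22) - 2*s^2 + 22*s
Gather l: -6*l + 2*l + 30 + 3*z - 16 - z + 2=-4*l + 2*z + 16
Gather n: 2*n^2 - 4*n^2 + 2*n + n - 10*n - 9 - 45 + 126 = -2*n^2 - 7*n + 72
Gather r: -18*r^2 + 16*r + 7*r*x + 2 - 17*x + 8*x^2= -18*r^2 + r*(7*x + 16) + 8*x^2 - 17*x + 2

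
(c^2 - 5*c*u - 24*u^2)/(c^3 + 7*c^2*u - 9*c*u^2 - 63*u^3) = (-c + 8*u)/(-c^2 - 4*c*u + 21*u^2)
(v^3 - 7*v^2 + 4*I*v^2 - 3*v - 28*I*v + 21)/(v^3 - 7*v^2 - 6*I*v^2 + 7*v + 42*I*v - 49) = (v + 3*I)/(v - 7*I)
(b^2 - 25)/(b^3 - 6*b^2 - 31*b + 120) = (b - 5)/(b^2 - 11*b + 24)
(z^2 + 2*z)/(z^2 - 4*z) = (z + 2)/(z - 4)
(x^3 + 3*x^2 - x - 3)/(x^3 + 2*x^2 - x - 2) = (x + 3)/(x + 2)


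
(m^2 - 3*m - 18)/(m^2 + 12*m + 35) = (m^2 - 3*m - 18)/(m^2 + 12*m + 35)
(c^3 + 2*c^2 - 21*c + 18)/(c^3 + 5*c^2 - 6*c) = (c - 3)/c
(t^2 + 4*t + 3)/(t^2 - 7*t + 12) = (t^2 + 4*t + 3)/(t^2 - 7*t + 12)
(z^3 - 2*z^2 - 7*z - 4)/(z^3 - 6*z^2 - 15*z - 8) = (z - 4)/(z - 8)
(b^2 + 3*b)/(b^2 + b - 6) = b/(b - 2)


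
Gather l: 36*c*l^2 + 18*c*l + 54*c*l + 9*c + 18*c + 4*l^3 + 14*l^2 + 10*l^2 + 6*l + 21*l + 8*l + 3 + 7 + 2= 27*c + 4*l^3 + l^2*(36*c + 24) + l*(72*c + 35) + 12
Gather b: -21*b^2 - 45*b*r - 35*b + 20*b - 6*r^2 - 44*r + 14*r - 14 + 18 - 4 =-21*b^2 + b*(-45*r - 15) - 6*r^2 - 30*r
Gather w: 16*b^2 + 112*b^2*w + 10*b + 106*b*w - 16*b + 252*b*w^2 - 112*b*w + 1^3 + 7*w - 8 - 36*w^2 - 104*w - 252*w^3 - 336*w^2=16*b^2 - 6*b - 252*w^3 + w^2*(252*b - 372) + w*(112*b^2 - 6*b - 97) - 7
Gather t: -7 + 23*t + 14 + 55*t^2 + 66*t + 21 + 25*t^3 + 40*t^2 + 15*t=25*t^3 + 95*t^2 + 104*t + 28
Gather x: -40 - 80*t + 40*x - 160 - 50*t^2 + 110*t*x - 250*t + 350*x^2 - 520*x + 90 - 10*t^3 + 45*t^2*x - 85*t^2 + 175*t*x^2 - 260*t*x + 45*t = -10*t^3 - 135*t^2 - 285*t + x^2*(175*t + 350) + x*(45*t^2 - 150*t - 480) - 110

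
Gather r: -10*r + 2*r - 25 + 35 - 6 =4 - 8*r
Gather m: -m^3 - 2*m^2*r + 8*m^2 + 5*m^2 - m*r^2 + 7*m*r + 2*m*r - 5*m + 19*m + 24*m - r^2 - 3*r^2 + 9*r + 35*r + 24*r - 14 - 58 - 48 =-m^3 + m^2*(13 - 2*r) + m*(-r^2 + 9*r + 38) - 4*r^2 + 68*r - 120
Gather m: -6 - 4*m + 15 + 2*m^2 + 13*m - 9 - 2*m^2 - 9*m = 0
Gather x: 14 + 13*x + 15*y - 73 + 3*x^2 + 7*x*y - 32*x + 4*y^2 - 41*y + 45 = 3*x^2 + x*(7*y - 19) + 4*y^2 - 26*y - 14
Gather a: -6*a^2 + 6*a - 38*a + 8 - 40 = -6*a^2 - 32*a - 32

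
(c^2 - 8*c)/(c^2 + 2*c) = (c - 8)/(c + 2)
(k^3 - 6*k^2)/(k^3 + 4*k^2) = (k - 6)/(k + 4)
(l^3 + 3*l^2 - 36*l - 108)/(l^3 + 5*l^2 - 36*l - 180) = (l + 3)/(l + 5)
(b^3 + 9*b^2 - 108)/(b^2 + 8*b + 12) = (b^2 + 3*b - 18)/(b + 2)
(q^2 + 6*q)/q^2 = (q + 6)/q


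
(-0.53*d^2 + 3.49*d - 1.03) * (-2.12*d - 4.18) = 1.1236*d^3 - 5.1834*d^2 - 12.4046*d + 4.3054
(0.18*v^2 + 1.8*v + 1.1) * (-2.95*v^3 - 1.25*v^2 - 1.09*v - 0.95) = -0.531*v^5 - 5.535*v^4 - 5.6912*v^3 - 3.508*v^2 - 2.909*v - 1.045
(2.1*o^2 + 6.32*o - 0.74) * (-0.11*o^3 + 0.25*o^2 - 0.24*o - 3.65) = -0.231*o^5 - 0.1702*o^4 + 1.1574*o^3 - 9.3668*o^2 - 22.8904*o + 2.701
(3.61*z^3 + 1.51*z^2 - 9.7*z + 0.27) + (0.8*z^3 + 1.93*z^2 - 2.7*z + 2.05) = 4.41*z^3 + 3.44*z^2 - 12.4*z + 2.32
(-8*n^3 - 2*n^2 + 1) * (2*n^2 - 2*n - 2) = -16*n^5 + 12*n^4 + 20*n^3 + 6*n^2 - 2*n - 2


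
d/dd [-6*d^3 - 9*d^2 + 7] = 18*d*(-d - 1)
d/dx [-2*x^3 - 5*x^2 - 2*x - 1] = -6*x^2 - 10*x - 2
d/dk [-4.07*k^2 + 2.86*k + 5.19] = 2.86 - 8.14*k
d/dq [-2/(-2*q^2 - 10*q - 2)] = (-2*q - 5)/(q^2 + 5*q + 1)^2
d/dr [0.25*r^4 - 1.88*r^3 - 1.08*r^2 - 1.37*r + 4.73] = 1.0*r^3 - 5.64*r^2 - 2.16*r - 1.37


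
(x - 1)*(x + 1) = x^2 - 1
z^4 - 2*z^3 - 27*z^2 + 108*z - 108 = (z - 3)^2*(z - 2)*(z + 6)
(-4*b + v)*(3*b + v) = -12*b^2 - b*v + v^2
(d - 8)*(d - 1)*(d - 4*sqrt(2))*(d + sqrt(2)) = d^4 - 9*d^3 - 3*sqrt(2)*d^3 + 27*sqrt(2)*d^2 - 24*sqrt(2)*d + 72*d - 64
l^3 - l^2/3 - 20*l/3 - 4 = (l - 3)*(l + 2/3)*(l + 2)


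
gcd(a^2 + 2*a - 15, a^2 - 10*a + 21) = a - 3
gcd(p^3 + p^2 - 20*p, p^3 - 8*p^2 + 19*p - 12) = p - 4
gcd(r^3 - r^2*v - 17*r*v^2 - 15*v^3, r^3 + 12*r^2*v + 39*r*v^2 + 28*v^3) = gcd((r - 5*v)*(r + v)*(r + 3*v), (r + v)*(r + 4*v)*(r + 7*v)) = r + v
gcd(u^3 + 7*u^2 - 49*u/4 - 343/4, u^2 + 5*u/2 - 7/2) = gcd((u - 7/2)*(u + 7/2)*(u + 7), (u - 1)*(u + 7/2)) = u + 7/2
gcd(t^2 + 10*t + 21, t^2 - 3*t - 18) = t + 3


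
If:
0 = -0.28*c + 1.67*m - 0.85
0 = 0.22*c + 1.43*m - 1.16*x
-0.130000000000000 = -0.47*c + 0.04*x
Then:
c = 0.34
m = 0.57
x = 0.76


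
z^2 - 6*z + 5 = (z - 5)*(z - 1)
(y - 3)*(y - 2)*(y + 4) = y^3 - y^2 - 14*y + 24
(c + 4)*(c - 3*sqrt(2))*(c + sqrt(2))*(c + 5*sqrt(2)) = c^4 + 4*c^3 + 3*sqrt(2)*c^3 - 26*c^2 + 12*sqrt(2)*c^2 - 104*c - 30*sqrt(2)*c - 120*sqrt(2)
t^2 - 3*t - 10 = (t - 5)*(t + 2)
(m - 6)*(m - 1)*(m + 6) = m^3 - m^2 - 36*m + 36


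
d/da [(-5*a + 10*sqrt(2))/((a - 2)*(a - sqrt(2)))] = 5*((a - 2)*(a - 2*sqrt(2)) - (a - 2)*(a - sqrt(2)) + (a - 2*sqrt(2))*(a - sqrt(2)))/((a - 2)^2*(a - sqrt(2))^2)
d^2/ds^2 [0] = 0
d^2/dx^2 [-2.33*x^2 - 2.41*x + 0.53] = -4.66000000000000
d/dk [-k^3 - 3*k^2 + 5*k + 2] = -3*k^2 - 6*k + 5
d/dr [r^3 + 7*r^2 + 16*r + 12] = 3*r^2 + 14*r + 16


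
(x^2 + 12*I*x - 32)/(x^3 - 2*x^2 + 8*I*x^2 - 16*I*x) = (x + 4*I)/(x*(x - 2))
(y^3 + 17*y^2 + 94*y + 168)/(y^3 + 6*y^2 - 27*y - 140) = (y + 6)/(y - 5)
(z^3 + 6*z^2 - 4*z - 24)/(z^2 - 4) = z + 6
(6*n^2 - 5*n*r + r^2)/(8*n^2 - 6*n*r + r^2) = (-3*n + r)/(-4*n + r)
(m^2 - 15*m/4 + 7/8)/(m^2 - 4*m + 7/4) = (4*m - 1)/(2*(2*m - 1))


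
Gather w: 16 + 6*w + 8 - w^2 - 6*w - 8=16 - w^2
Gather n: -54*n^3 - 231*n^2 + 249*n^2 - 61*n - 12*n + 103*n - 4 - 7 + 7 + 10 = -54*n^3 + 18*n^2 + 30*n + 6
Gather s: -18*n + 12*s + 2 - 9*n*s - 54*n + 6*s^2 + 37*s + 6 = -72*n + 6*s^2 + s*(49 - 9*n) + 8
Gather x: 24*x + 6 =24*x + 6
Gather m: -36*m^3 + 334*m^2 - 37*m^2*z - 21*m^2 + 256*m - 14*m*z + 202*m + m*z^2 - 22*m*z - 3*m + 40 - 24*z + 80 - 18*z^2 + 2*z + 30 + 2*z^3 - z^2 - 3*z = -36*m^3 + m^2*(313 - 37*z) + m*(z^2 - 36*z + 455) + 2*z^3 - 19*z^2 - 25*z + 150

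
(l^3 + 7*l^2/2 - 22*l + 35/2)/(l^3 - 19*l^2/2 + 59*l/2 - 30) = (l^2 + 6*l - 7)/(l^2 - 7*l + 12)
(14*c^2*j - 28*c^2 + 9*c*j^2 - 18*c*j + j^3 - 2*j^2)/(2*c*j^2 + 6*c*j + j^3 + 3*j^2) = (7*c*j - 14*c + j^2 - 2*j)/(j*(j + 3))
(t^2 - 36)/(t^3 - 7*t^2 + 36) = (t + 6)/(t^2 - t - 6)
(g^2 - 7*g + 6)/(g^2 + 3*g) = (g^2 - 7*g + 6)/(g*(g + 3))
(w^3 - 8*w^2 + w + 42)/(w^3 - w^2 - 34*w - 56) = (w - 3)/(w + 4)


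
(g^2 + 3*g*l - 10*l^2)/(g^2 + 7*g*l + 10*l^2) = (g - 2*l)/(g + 2*l)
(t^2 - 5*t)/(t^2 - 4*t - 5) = t/(t + 1)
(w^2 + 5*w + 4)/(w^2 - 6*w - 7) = (w + 4)/(w - 7)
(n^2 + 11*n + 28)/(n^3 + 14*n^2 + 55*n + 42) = (n + 4)/(n^2 + 7*n + 6)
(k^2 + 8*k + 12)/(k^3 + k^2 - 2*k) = (k + 6)/(k*(k - 1))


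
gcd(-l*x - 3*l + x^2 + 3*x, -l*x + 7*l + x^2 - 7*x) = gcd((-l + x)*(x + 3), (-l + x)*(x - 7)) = -l + x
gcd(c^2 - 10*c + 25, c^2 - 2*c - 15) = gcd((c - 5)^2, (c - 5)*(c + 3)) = c - 5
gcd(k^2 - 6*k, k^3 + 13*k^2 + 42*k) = k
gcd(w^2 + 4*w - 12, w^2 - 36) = w + 6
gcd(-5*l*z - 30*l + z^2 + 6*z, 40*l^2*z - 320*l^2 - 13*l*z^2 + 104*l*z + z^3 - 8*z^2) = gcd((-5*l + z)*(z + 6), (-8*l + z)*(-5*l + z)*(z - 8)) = -5*l + z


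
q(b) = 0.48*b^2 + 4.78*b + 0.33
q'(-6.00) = -0.98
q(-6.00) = -11.07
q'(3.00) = 7.66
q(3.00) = 18.99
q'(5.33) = 9.90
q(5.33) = 39.44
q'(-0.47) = 4.33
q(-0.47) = -1.81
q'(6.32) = 10.85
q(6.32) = 49.71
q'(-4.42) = 0.54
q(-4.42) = -11.42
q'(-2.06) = 2.80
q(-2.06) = -7.48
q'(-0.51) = 4.29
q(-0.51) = -1.98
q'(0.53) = 5.29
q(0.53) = 3.00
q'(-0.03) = 4.75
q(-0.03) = 0.19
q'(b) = 0.96*b + 4.78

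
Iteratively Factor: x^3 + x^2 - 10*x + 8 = (x - 2)*(x^2 + 3*x - 4) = (x - 2)*(x - 1)*(x + 4)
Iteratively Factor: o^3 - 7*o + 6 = (o + 3)*(o^2 - 3*o + 2) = (o - 1)*(o + 3)*(o - 2)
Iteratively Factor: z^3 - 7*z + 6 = (z - 2)*(z^2 + 2*z - 3) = (z - 2)*(z - 1)*(z + 3)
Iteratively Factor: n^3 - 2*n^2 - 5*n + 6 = (n - 3)*(n^2 + n - 2) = (n - 3)*(n - 1)*(n + 2)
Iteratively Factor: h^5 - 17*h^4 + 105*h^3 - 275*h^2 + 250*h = (h - 5)*(h^4 - 12*h^3 + 45*h^2 - 50*h) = (h - 5)^2*(h^3 - 7*h^2 + 10*h) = (h - 5)^3*(h^2 - 2*h) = h*(h - 5)^3*(h - 2)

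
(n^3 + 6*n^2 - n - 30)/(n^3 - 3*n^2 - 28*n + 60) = (n + 3)/(n - 6)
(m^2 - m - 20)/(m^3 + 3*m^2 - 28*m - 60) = (m + 4)/(m^2 + 8*m + 12)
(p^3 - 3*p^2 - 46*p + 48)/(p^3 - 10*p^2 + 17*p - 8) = (p + 6)/(p - 1)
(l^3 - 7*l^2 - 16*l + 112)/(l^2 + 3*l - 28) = (l^2 - 3*l - 28)/(l + 7)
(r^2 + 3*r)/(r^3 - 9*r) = 1/(r - 3)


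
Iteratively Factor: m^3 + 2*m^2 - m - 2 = (m - 1)*(m^2 + 3*m + 2) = (m - 1)*(m + 1)*(m + 2)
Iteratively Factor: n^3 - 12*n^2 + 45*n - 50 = (n - 5)*(n^2 - 7*n + 10) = (n - 5)^2*(n - 2)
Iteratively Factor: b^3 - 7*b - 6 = (b - 3)*(b^2 + 3*b + 2) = (b - 3)*(b + 2)*(b + 1)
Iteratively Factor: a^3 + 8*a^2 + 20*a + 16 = (a + 2)*(a^2 + 6*a + 8) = (a + 2)*(a + 4)*(a + 2)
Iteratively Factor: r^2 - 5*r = (r)*(r - 5)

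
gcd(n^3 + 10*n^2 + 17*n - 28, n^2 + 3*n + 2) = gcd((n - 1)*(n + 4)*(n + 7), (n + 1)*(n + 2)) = 1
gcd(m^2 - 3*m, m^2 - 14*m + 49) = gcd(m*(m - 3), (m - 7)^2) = 1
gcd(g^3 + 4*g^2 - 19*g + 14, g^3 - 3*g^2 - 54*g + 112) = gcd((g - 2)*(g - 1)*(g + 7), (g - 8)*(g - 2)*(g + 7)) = g^2 + 5*g - 14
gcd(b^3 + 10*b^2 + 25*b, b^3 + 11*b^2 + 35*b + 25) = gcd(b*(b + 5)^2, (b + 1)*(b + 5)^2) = b^2 + 10*b + 25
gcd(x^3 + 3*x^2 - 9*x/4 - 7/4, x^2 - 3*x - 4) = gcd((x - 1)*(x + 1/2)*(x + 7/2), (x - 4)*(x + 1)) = 1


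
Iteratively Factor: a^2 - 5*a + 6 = (a - 2)*(a - 3)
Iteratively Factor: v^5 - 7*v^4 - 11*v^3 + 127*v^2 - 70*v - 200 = (v - 5)*(v^4 - 2*v^3 - 21*v^2 + 22*v + 40) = (v - 5)*(v + 1)*(v^3 - 3*v^2 - 18*v + 40) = (v - 5)*(v - 2)*(v + 1)*(v^2 - v - 20) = (v - 5)^2*(v - 2)*(v + 1)*(v + 4)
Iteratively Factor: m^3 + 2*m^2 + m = (m + 1)*(m^2 + m) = m*(m + 1)*(m + 1)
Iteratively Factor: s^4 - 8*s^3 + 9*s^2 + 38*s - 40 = (s - 5)*(s^3 - 3*s^2 - 6*s + 8) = (s - 5)*(s - 1)*(s^2 - 2*s - 8) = (s - 5)*(s - 4)*(s - 1)*(s + 2)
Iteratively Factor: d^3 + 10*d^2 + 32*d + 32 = (d + 4)*(d^2 + 6*d + 8) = (d + 2)*(d + 4)*(d + 4)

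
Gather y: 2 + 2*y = 2*y + 2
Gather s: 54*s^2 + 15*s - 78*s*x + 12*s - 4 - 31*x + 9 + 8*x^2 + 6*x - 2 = 54*s^2 + s*(27 - 78*x) + 8*x^2 - 25*x + 3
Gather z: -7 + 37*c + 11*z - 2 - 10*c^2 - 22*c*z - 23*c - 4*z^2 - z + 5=-10*c^2 + 14*c - 4*z^2 + z*(10 - 22*c) - 4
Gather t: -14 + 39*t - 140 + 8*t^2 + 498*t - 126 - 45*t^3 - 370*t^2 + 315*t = -45*t^3 - 362*t^2 + 852*t - 280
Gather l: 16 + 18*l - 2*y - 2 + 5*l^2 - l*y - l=5*l^2 + l*(17 - y) - 2*y + 14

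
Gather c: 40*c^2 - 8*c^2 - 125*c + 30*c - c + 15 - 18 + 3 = 32*c^2 - 96*c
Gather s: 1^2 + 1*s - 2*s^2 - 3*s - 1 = -2*s^2 - 2*s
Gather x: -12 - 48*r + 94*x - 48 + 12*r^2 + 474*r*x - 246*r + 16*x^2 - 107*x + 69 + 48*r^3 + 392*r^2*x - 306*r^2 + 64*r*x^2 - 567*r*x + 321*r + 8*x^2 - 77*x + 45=48*r^3 - 294*r^2 + 27*r + x^2*(64*r + 24) + x*(392*r^2 - 93*r - 90) + 54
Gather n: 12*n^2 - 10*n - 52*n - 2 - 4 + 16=12*n^2 - 62*n + 10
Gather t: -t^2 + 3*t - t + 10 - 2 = -t^2 + 2*t + 8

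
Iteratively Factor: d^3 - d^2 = (d)*(d^2 - d) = d^2*(d - 1)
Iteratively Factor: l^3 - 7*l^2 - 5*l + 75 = (l - 5)*(l^2 - 2*l - 15) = (l - 5)*(l + 3)*(l - 5)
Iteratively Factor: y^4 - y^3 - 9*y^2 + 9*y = (y - 1)*(y^3 - 9*y) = y*(y - 1)*(y^2 - 9) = y*(y - 1)*(y + 3)*(y - 3)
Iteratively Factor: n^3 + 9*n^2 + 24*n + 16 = (n + 4)*(n^2 + 5*n + 4) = (n + 1)*(n + 4)*(n + 4)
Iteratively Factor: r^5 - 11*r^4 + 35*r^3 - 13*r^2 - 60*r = (r - 3)*(r^4 - 8*r^3 + 11*r^2 + 20*r) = r*(r - 3)*(r^3 - 8*r^2 + 11*r + 20) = r*(r - 4)*(r - 3)*(r^2 - 4*r - 5) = r*(r - 4)*(r - 3)*(r + 1)*(r - 5)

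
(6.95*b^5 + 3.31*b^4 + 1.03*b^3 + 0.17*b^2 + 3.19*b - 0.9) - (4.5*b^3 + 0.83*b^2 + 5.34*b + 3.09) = 6.95*b^5 + 3.31*b^4 - 3.47*b^3 - 0.66*b^2 - 2.15*b - 3.99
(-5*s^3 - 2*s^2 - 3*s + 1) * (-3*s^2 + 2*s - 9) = 15*s^5 - 4*s^4 + 50*s^3 + 9*s^2 + 29*s - 9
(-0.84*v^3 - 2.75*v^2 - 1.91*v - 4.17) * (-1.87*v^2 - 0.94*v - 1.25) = 1.5708*v^5 + 5.9321*v^4 + 7.2067*v^3 + 13.0308*v^2 + 6.3073*v + 5.2125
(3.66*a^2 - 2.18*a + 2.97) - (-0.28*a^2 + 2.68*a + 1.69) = 3.94*a^2 - 4.86*a + 1.28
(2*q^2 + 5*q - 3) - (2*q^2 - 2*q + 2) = 7*q - 5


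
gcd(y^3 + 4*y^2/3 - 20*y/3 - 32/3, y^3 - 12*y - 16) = y^2 + 4*y + 4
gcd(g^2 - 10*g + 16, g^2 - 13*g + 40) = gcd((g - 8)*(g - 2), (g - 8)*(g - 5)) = g - 8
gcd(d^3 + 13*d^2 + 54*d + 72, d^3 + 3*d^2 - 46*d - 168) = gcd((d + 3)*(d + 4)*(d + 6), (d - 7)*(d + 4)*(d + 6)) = d^2 + 10*d + 24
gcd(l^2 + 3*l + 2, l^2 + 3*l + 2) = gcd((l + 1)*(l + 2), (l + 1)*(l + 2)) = l^2 + 3*l + 2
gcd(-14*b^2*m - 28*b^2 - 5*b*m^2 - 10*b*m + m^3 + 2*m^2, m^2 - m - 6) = m + 2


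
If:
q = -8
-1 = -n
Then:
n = 1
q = -8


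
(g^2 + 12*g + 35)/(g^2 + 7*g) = (g + 5)/g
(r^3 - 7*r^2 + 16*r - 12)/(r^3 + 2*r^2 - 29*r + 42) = (r - 2)/(r + 7)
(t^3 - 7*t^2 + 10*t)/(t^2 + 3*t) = (t^2 - 7*t + 10)/(t + 3)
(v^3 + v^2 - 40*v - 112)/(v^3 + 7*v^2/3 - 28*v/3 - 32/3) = 3*(v^2 - 3*v - 28)/(3*v^2 - 5*v - 8)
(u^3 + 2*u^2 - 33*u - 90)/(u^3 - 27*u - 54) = (u + 5)/(u + 3)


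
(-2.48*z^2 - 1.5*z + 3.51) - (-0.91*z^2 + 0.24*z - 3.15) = -1.57*z^2 - 1.74*z + 6.66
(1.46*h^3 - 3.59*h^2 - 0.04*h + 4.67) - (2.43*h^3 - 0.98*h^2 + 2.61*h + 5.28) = -0.97*h^3 - 2.61*h^2 - 2.65*h - 0.61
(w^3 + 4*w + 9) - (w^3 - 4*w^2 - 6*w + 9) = 4*w^2 + 10*w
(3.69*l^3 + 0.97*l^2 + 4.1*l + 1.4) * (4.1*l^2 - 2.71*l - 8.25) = 15.129*l^5 - 6.0229*l^4 - 16.2612*l^3 - 13.3735*l^2 - 37.619*l - 11.55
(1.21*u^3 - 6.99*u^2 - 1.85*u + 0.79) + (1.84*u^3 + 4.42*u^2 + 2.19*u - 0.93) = 3.05*u^3 - 2.57*u^2 + 0.34*u - 0.14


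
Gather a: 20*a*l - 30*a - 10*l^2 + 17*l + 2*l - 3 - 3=a*(20*l - 30) - 10*l^2 + 19*l - 6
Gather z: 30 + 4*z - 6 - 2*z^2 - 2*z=-2*z^2 + 2*z + 24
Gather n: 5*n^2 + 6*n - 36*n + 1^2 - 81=5*n^2 - 30*n - 80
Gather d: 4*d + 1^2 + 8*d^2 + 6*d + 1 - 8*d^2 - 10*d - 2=0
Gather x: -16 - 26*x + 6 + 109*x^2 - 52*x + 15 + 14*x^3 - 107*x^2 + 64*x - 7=14*x^3 + 2*x^2 - 14*x - 2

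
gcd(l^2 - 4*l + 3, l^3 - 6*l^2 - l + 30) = l - 3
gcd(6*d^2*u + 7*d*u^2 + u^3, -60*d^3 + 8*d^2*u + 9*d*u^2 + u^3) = 6*d + u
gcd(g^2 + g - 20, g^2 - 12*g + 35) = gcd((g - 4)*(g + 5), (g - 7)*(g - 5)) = 1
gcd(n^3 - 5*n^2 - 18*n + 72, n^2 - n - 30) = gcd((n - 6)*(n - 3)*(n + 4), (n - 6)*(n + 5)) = n - 6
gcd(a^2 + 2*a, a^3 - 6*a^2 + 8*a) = a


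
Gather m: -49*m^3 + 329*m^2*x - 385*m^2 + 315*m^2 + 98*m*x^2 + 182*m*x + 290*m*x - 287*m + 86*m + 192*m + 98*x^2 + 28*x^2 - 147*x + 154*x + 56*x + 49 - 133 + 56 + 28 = -49*m^3 + m^2*(329*x - 70) + m*(98*x^2 + 472*x - 9) + 126*x^2 + 63*x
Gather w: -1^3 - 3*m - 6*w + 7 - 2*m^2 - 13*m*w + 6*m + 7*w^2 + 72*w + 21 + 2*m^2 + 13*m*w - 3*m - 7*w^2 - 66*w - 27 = 0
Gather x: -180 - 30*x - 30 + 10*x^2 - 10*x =10*x^2 - 40*x - 210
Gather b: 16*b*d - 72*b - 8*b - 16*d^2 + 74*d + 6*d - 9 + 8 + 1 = b*(16*d - 80) - 16*d^2 + 80*d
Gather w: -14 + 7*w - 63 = 7*w - 77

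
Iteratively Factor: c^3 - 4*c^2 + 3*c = (c)*(c^2 - 4*c + 3) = c*(c - 3)*(c - 1)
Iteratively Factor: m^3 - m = (m)*(m^2 - 1) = m*(m + 1)*(m - 1)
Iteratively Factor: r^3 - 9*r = (r)*(r^2 - 9) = r*(r - 3)*(r + 3)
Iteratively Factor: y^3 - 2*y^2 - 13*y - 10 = (y + 2)*(y^2 - 4*y - 5) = (y - 5)*(y + 2)*(y + 1)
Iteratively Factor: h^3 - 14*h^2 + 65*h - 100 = (h - 4)*(h^2 - 10*h + 25) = (h - 5)*(h - 4)*(h - 5)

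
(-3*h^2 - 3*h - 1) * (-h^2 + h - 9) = 3*h^4 + 25*h^2 + 26*h + 9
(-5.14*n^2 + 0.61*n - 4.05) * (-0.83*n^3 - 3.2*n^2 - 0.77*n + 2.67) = 4.2662*n^5 + 15.9417*n^4 + 5.3673*n^3 - 1.2335*n^2 + 4.7472*n - 10.8135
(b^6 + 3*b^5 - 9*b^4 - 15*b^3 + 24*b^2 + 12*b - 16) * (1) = b^6 + 3*b^5 - 9*b^4 - 15*b^3 + 24*b^2 + 12*b - 16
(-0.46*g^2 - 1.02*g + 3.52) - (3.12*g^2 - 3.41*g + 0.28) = -3.58*g^2 + 2.39*g + 3.24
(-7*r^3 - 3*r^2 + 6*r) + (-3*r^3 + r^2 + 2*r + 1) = -10*r^3 - 2*r^2 + 8*r + 1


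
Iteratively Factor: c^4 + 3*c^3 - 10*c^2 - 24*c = (c + 4)*(c^3 - c^2 - 6*c) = c*(c + 4)*(c^2 - c - 6) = c*(c - 3)*(c + 4)*(c + 2)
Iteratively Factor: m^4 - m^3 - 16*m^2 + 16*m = (m - 4)*(m^3 + 3*m^2 - 4*m) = (m - 4)*(m + 4)*(m^2 - m) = (m - 4)*(m - 1)*(m + 4)*(m)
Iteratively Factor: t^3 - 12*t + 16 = (t + 4)*(t^2 - 4*t + 4) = (t - 2)*(t + 4)*(t - 2)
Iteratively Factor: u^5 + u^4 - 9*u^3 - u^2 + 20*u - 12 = (u - 1)*(u^4 + 2*u^3 - 7*u^2 - 8*u + 12) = (u - 1)*(u + 3)*(u^3 - u^2 - 4*u + 4) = (u - 1)^2*(u + 3)*(u^2 - 4) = (u - 2)*(u - 1)^2*(u + 3)*(u + 2)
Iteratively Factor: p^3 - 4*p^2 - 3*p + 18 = (p + 2)*(p^2 - 6*p + 9) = (p - 3)*(p + 2)*(p - 3)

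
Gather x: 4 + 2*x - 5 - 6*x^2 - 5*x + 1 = -6*x^2 - 3*x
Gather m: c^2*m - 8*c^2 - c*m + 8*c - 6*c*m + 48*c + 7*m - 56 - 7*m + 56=-8*c^2 + 56*c + m*(c^2 - 7*c)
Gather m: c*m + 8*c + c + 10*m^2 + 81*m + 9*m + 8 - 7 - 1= 9*c + 10*m^2 + m*(c + 90)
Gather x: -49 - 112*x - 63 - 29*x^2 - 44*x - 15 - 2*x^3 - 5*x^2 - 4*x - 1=-2*x^3 - 34*x^2 - 160*x - 128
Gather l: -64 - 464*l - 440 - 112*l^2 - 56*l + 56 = -112*l^2 - 520*l - 448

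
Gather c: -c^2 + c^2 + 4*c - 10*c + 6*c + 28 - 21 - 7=0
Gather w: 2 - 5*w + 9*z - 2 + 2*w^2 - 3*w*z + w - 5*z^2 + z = 2*w^2 + w*(-3*z - 4) - 5*z^2 + 10*z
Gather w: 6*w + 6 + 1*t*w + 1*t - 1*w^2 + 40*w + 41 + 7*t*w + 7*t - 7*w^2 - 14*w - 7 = 8*t - 8*w^2 + w*(8*t + 32) + 40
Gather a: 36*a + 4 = 36*a + 4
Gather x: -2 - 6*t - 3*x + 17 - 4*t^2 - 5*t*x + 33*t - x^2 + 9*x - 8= -4*t^2 + 27*t - x^2 + x*(6 - 5*t) + 7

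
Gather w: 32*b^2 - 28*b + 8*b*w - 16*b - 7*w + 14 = 32*b^2 - 44*b + w*(8*b - 7) + 14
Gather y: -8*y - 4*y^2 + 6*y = -4*y^2 - 2*y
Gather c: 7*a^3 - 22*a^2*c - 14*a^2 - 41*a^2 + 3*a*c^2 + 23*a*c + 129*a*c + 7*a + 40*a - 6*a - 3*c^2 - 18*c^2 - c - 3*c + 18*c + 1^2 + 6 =7*a^3 - 55*a^2 + 41*a + c^2*(3*a - 21) + c*(-22*a^2 + 152*a + 14) + 7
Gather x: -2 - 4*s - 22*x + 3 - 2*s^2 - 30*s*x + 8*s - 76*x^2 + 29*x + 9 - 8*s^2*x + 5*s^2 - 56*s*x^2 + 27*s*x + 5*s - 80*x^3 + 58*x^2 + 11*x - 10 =3*s^2 + 9*s - 80*x^3 + x^2*(-56*s - 18) + x*(-8*s^2 - 3*s + 18)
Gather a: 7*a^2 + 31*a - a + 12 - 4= 7*a^2 + 30*a + 8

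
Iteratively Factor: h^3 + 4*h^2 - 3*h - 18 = (h + 3)*(h^2 + h - 6) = (h + 3)^2*(h - 2)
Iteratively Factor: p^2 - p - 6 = (p - 3)*(p + 2)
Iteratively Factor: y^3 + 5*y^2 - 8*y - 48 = (y + 4)*(y^2 + y - 12) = (y + 4)^2*(y - 3)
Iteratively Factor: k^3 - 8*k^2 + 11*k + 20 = (k - 5)*(k^2 - 3*k - 4) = (k - 5)*(k + 1)*(k - 4)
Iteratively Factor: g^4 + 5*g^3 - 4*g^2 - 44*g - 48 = (g + 4)*(g^3 + g^2 - 8*g - 12) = (g + 2)*(g + 4)*(g^2 - g - 6) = (g + 2)^2*(g + 4)*(g - 3)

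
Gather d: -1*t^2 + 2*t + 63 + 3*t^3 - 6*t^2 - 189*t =3*t^3 - 7*t^2 - 187*t + 63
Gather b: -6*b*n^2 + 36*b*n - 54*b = b*(-6*n^2 + 36*n - 54)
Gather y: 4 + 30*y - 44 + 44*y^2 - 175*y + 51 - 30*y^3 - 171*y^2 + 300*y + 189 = -30*y^3 - 127*y^2 + 155*y + 200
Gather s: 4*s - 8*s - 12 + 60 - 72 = -4*s - 24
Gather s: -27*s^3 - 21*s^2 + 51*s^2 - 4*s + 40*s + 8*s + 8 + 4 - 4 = -27*s^3 + 30*s^2 + 44*s + 8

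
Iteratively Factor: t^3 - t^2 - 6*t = (t)*(t^2 - t - 6) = t*(t - 3)*(t + 2)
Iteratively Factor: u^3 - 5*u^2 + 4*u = (u - 4)*(u^2 - u) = (u - 4)*(u - 1)*(u)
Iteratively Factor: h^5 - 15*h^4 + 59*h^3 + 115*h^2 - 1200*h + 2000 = (h - 5)*(h^4 - 10*h^3 + 9*h^2 + 160*h - 400) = (h - 5)*(h + 4)*(h^3 - 14*h^2 + 65*h - 100) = (h - 5)^2*(h + 4)*(h^2 - 9*h + 20) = (h - 5)^2*(h - 4)*(h + 4)*(h - 5)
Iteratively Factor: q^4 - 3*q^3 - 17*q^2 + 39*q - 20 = (q - 5)*(q^3 + 2*q^2 - 7*q + 4) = (q - 5)*(q + 4)*(q^2 - 2*q + 1) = (q - 5)*(q - 1)*(q + 4)*(q - 1)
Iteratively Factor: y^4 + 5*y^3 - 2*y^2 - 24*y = (y - 2)*(y^3 + 7*y^2 + 12*y) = (y - 2)*(y + 3)*(y^2 + 4*y) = y*(y - 2)*(y + 3)*(y + 4)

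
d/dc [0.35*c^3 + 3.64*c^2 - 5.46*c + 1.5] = 1.05*c^2 + 7.28*c - 5.46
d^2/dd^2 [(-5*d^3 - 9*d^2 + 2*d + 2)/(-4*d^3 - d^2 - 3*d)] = 4*(62*d^6 - 138*d^5 - 270*d^4 - 12*d^3 - 39*d^2 - 9*d - 9)/(d^3*(64*d^6 + 48*d^5 + 156*d^4 + 73*d^3 + 117*d^2 + 27*d + 27))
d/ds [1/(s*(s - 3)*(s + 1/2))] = 2*(-6*s^2 + 10*s + 3)/(s^2*(4*s^4 - 20*s^3 + 13*s^2 + 30*s + 9))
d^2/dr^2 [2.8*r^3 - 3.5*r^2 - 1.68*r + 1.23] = 16.8*r - 7.0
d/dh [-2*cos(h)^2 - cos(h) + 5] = (4*cos(h) + 1)*sin(h)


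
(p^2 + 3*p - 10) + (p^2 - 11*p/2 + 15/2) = 2*p^2 - 5*p/2 - 5/2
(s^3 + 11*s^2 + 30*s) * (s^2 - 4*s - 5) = s^5 + 7*s^4 - 19*s^3 - 175*s^2 - 150*s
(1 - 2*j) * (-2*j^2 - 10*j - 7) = 4*j^3 + 18*j^2 + 4*j - 7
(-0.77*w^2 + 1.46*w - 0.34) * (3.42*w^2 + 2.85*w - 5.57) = -2.6334*w^4 + 2.7987*w^3 + 7.2871*w^2 - 9.1012*w + 1.8938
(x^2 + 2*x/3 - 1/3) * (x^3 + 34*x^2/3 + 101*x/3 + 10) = x^5 + 12*x^4 + 368*x^3/9 + 86*x^2/3 - 41*x/9 - 10/3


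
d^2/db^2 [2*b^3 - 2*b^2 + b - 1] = 12*b - 4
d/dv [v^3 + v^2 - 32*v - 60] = 3*v^2 + 2*v - 32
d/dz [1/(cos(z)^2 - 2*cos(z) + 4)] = 2*(cos(z) - 1)*sin(z)/(cos(z)^2 - 2*cos(z) + 4)^2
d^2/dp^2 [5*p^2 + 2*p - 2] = 10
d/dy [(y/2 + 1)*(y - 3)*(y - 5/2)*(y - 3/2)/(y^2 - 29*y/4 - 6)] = (32*y^5 - 428*y^4 + 776*y^3 + 913*y^2 + 384*y - 4554)/(2*(16*y^4 - 232*y^3 + 649*y^2 + 1392*y + 576))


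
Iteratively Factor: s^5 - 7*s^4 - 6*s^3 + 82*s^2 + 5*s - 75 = (s + 1)*(s^4 - 8*s^3 + 2*s^2 + 80*s - 75) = (s - 5)*(s + 1)*(s^3 - 3*s^2 - 13*s + 15) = (s - 5)*(s + 1)*(s + 3)*(s^2 - 6*s + 5) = (s - 5)*(s - 1)*(s + 1)*(s + 3)*(s - 5)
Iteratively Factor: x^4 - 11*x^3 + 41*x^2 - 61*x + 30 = (x - 1)*(x^3 - 10*x^2 + 31*x - 30) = (x - 2)*(x - 1)*(x^2 - 8*x + 15) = (x - 3)*(x - 2)*(x - 1)*(x - 5)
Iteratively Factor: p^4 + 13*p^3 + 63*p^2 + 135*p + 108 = (p + 3)*(p^3 + 10*p^2 + 33*p + 36) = (p + 3)*(p + 4)*(p^2 + 6*p + 9) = (p + 3)^2*(p + 4)*(p + 3)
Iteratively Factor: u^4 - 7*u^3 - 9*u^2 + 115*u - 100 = (u - 5)*(u^3 - 2*u^2 - 19*u + 20) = (u - 5)*(u - 1)*(u^2 - u - 20) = (u - 5)^2*(u - 1)*(u + 4)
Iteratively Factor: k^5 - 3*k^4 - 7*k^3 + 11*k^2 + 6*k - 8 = (k + 2)*(k^4 - 5*k^3 + 3*k^2 + 5*k - 4) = (k - 1)*(k + 2)*(k^3 - 4*k^2 - k + 4) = (k - 1)*(k + 1)*(k + 2)*(k^2 - 5*k + 4) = (k - 4)*(k - 1)*(k + 1)*(k + 2)*(k - 1)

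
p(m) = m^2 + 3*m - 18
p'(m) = 2*m + 3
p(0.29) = -17.05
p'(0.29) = 3.58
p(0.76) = -15.14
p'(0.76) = 4.52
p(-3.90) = -14.49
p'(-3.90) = -4.80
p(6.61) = 45.52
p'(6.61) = 16.22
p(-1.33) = -20.22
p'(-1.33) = 0.34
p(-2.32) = -19.58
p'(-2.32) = -1.64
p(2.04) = -7.72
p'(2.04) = 7.08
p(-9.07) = 37.05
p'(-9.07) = -15.14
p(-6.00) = 0.00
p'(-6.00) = -9.00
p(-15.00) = 162.00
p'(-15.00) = -27.00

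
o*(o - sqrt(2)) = o^2 - sqrt(2)*o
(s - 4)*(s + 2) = s^2 - 2*s - 8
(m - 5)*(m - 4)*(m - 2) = m^3 - 11*m^2 + 38*m - 40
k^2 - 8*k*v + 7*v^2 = (k - 7*v)*(k - v)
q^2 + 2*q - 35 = (q - 5)*(q + 7)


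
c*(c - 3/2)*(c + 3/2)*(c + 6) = c^4 + 6*c^3 - 9*c^2/4 - 27*c/2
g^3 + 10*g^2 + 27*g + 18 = (g + 1)*(g + 3)*(g + 6)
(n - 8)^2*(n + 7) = n^3 - 9*n^2 - 48*n + 448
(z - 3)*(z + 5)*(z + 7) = z^3 + 9*z^2 - z - 105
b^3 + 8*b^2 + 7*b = b*(b + 1)*(b + 7)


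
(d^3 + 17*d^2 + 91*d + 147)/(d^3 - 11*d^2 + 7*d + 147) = (d^2 + 14*d + 49)/(d^2 - 14*d + 49)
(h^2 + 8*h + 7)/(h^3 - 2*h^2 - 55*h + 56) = (h + 1)/(h^2 - 9*h + 8)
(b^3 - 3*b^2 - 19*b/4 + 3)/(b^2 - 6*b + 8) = (b^2 + b - 3/4)/(b - 2)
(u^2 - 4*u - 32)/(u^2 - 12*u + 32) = (u + 4)/(u - 4)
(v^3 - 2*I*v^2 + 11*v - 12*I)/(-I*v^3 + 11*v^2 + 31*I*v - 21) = (I*v^2 + 5*v - 4*I)/(v^2 + 8*I*v - 7)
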